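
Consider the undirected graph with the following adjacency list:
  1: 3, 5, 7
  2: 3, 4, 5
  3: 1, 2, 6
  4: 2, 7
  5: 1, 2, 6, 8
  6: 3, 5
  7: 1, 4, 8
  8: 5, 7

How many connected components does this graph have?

1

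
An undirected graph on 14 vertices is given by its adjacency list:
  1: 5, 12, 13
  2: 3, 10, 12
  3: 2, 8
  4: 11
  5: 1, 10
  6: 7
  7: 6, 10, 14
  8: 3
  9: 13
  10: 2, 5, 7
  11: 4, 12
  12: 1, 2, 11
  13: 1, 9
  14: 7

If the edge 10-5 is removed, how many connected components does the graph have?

1

10 and 5 are still connected via 10-2-12-1-5, so the component count stays at 1.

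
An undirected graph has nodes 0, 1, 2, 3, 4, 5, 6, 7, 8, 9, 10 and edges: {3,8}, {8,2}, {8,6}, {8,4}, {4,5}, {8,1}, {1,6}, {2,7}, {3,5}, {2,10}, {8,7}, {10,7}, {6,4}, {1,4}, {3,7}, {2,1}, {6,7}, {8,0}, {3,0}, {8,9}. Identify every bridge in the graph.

The edges on the cycle 8-2-1-6-4-8 are not bridges since each lies on that cycle.
But removing 8-9 disconnects 8 from 9 — this is a bridge.

8-9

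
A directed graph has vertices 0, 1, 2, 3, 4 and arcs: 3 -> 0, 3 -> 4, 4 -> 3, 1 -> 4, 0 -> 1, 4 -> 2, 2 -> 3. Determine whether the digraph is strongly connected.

Yes

From 0 we can reach every vertex (0, 1, 2, 3, 4), and every vertex can reach 0 (0, 1, 2, 3, 4). So the whole graph is one strongly connected component.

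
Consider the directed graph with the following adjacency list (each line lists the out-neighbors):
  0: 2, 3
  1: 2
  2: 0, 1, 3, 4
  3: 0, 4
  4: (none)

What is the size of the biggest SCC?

4

{0, 1, 2, 3} are all mutually reachable — one SCC of size 4.
{4} is an SCC by itself.
The largest has 4 vertices.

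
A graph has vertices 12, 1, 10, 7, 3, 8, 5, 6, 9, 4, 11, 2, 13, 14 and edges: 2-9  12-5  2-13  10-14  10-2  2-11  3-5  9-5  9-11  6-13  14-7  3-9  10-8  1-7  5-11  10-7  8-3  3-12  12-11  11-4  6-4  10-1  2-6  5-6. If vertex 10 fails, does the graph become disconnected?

Deleting 10 raises the number of components from 1 to 2, so 10 is a cut vertex.

Yes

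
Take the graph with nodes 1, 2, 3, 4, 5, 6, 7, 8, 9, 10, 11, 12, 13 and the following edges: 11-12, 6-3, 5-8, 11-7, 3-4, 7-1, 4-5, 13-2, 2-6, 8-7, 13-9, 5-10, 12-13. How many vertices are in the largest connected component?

Starting from 1 we can reach 1, 2, 3, 4, 5, 6, 7, 8, 9, 10, 11, 12, 13. That is one component of size 13.
The largest has 13 vertices.

13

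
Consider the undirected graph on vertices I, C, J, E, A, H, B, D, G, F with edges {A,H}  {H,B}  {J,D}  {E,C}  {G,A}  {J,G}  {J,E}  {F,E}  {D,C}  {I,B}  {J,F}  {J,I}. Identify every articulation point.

J

Removing J increases the component count from 1 to 2, so J is a cut vertex.
By contrast removing H leaves 1 component; it is not a cut vertex. No other vertex is a cut vertex either.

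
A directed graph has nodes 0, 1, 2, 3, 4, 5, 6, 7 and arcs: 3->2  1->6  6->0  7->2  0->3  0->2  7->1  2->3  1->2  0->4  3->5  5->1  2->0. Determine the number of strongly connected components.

3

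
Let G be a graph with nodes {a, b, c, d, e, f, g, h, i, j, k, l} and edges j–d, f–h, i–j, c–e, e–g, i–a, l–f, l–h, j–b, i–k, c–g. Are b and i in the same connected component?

Yes

From b we can reach a, b, d, i, j, k, which includes i.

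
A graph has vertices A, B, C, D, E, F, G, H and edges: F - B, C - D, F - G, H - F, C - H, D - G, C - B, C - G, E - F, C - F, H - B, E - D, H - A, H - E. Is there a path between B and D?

From B we can reach A, B, C, D, E, F, G, H, which includes D.

Yes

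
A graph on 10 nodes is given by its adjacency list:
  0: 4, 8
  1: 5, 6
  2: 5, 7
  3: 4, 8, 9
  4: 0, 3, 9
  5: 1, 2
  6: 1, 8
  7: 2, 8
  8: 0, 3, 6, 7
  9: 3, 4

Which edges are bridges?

none

The edges on the cycle 8-7-2-5-1-6-8 are not bridges since each lies on that cycle.
Every edge lies on some cycle, so there are no bridges.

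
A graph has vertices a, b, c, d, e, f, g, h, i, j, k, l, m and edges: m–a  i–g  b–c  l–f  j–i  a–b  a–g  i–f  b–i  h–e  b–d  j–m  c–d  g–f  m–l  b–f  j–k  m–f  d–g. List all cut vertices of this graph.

Removing j increases the component count from 2 to 3, so j is a cut vertex.
By contrast removing h leaves 2 components; it is not a cut vertex. No other vertex is a cut vertex either.

j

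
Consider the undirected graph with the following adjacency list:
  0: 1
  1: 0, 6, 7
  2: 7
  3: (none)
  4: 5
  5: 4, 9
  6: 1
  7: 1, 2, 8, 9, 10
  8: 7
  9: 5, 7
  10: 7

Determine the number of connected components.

2

3 is isolated — a component by itself.
Starting from 0 we can reach 0, 1, 2, 4, 5, 6, 7, 8, 9, 10. That is one component of size 10.
Total: 2 components.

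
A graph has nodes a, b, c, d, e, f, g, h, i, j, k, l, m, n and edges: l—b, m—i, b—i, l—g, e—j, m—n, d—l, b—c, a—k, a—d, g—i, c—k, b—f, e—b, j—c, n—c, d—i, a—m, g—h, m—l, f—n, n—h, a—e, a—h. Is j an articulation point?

No

Deleting j leaves 1 component (was 1) (its neighbors c, e remain connected to each other), so j is not a cut vertex.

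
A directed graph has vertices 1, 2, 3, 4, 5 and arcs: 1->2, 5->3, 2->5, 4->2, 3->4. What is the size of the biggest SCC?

{2, 3, 4, 5} are all mutually reachable — one SCC of size 4.
{1} is an SCC by itself.
The largest has 4 vertices.

4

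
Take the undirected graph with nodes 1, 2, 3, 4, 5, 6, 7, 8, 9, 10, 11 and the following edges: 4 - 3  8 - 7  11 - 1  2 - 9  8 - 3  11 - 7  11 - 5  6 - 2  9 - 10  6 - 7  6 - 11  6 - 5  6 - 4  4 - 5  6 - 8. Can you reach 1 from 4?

Yes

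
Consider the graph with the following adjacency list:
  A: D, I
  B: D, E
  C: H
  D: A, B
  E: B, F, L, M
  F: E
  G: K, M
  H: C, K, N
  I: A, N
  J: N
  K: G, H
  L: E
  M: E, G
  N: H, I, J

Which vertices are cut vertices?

Removing E increases the component count from 1 to 3, so E is a cut vertex.
Removing H increases the component count from 1 to 2, so H is a cut vertex.
Removing N increases the component count from 1 to 2, so N is a cut vertex.
By contrast removing B leaves 1 component; it is not a cut vertex. No other vertex is a cut vertex either.

E, H, N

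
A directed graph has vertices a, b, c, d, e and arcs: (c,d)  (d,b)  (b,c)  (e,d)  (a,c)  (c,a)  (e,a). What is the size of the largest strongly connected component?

{a, b, c, d} are all mutually reachable — one SCC of size 4.
{e} is an SCC by itself.
The largest has 4 vertices.

4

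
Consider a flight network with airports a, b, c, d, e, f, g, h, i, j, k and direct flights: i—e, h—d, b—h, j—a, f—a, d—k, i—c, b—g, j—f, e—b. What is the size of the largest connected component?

Starting from a we can reach a, f, j. That is one component of size 3.
Starting from b we can reach b, c, d, e, g, h, i, k. That is one component of size 8.
The largest has 8 vertices.

8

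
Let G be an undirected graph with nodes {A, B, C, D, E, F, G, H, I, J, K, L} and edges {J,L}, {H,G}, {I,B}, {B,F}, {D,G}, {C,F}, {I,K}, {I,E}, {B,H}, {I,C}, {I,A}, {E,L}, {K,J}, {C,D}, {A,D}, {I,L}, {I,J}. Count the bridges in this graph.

The edges on the cycle I-K-J-I are not bridges since each lies on that cycle.
Every edge lies on some cycle, so there are no bridges.

0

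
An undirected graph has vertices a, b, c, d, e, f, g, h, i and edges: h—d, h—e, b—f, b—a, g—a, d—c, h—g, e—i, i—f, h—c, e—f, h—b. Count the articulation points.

1

Removing h increases the component count from 1 to 2, so h is a cut vertex.
By contrast removing f leaves 1 component; it is not a cut vertex. No other vertex is a cut vertex either.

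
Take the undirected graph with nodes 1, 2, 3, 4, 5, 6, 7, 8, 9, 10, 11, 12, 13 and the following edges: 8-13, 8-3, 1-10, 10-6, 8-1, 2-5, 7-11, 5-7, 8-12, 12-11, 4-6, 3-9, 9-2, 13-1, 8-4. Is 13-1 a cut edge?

After removing 13-1, the path 13-8-1 still connects them, so the edge is not a bridge.

No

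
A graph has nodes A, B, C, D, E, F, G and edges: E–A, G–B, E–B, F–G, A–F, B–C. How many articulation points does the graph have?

1

Removing B increases the component count from 2 to 3, so B is a cut vertex.
By contrast removing E leaves 2 components; it is not a cut vertex. No other vertex is a cut vertex either.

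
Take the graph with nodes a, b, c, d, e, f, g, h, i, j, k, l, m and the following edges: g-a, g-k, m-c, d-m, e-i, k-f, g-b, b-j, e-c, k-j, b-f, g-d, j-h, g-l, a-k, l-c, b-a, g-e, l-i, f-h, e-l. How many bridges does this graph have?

The edges on the cycle b-j-h-f-b are not bridges since each lies on that cycle.
Every edge lies on some cycle, so there are no bridges.

0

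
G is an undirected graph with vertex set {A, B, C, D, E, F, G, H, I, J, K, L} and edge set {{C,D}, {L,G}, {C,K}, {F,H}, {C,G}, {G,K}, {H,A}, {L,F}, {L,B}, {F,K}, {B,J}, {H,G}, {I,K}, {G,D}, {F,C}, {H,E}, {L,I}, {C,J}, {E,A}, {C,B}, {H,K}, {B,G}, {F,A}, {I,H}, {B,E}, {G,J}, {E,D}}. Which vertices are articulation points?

Removing E, for instance, still leaves 1 component. No single vertex removal increases the component count — the graph has no articulation points.

none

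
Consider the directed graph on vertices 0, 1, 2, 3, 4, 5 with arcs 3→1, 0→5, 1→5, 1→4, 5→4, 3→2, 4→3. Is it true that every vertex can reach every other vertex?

No

There is no directed path from 2 to 0, so the graph is not strongly connected.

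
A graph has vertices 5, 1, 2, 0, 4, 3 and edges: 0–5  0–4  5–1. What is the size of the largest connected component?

4

2 is isolated — a component by itself.
3 is isolated — a component by itself.
Starting from 0 we can reach 0, 1, 4, 5. That is one component of size 4.
The largest has 4 vertices.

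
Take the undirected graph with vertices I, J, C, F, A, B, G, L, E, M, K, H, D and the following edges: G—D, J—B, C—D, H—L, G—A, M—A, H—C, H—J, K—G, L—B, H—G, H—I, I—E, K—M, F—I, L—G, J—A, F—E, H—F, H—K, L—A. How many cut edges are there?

0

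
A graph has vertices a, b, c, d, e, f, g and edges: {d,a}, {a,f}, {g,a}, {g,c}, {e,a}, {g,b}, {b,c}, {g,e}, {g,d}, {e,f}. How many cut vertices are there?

1

Removing g increases the component count from 1 to 2, so g is a cut vertex.
By contrast removing e leaves 1 component; it is not a cut vertex. No other vertex is a cut vertex either.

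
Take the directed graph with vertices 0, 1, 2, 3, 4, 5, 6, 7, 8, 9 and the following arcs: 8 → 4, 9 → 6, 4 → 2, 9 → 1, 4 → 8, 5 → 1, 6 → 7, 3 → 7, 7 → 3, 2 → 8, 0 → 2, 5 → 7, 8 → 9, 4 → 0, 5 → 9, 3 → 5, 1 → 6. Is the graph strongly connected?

There is no directed path from 1 to 0, so the graph is not strongly connected.

No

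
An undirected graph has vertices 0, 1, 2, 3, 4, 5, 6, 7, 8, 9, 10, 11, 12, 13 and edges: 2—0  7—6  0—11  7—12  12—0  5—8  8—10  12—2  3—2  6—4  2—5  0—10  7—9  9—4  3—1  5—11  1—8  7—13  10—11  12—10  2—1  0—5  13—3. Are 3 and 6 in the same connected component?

From 3 we can reach 0, 1, 2, 3, 4, 5, 6, 7, 8, 9, 10, 11, 12, 13, which includes 6.

Yes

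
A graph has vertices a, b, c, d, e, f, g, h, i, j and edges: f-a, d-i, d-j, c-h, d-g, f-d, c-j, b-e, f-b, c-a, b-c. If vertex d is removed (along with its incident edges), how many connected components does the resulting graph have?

3

With d gone, the remaining components are: {g}; {i}; {a, b, c, e, f, h, j}.
That is 3 components.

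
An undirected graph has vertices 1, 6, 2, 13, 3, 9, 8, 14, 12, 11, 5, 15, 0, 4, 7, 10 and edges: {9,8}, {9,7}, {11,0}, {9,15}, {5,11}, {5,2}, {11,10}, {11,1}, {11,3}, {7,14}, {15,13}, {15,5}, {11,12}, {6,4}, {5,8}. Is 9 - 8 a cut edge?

After removing 9 - 8, the path 9-15-5-8 still connects them, so the edge is not a bridge.

No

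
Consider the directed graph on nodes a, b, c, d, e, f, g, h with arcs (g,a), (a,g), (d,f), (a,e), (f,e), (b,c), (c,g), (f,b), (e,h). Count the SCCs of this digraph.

{a, g} are all mutually reachable — one SCC of size 2.
{e} is an SCC by itself.
{d} is an SCC by itself.
{b} is an SCC by itself.
{h} is an SCC by itself.
(and 2 more singleton SCCs)
That gives 7 strongly connected components.

7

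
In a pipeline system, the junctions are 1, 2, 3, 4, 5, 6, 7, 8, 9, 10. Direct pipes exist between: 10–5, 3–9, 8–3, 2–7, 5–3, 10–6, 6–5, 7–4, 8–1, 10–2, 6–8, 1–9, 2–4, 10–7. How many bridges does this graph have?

The edges on the cycle 10-2-4-7-10 are not bridges since each lies on that cycle.
Every edge lies on some cycle, so there are no bridges.

0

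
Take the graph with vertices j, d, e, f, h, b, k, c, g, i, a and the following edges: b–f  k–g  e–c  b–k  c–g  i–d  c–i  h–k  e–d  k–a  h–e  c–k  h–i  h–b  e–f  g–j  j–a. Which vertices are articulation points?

none

Removing j, for instance, still leaves 1 component. No single vertex removal increases the component count — the graph has no articulation points.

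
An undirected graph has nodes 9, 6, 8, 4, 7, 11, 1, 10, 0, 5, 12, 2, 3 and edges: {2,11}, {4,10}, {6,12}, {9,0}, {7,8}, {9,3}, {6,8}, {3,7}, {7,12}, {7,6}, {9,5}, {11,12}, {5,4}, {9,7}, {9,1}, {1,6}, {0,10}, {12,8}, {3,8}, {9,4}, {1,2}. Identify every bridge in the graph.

none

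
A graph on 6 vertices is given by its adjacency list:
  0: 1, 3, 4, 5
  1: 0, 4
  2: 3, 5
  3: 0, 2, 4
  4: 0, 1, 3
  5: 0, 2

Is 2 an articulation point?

Deleting 2 leaves 1 component (was 1) (its neighbors 3, 5 remain connected to each other), so 2 is not a cut vertex.

No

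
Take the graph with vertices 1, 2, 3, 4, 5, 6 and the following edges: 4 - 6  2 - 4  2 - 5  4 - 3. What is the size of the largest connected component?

1 is isolated — a component by itself.
Starting from 2 we can reach 2, 3, 4, 5, 6. That is one component of size 5.
The largest has 5 vertices.

5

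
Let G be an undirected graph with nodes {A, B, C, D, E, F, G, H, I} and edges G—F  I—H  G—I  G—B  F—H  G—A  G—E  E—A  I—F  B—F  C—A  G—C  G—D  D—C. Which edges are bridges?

none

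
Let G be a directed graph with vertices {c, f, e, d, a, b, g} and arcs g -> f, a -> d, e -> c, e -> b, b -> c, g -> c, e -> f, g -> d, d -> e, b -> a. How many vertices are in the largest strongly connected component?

4

{a, b, d, e} are all mutually reachable — one SCC of size 4.
{c} is an SCC by itself.
{g} is an SCC by itself.
{f} is an SCC by itself.
The largest has 4 vertices.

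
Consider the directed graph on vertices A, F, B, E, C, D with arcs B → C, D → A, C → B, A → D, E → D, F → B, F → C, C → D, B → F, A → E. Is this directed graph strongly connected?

No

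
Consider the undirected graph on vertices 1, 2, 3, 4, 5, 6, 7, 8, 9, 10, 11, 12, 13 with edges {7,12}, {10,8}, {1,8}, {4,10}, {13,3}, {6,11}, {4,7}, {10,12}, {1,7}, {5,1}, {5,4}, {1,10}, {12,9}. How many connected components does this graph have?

4

2 is isolated — a component by itself.
Starting from 3 we can reach 3, 13. That is one component of size 2.
Starting from 6 we can reach 6, 11. That is one component of size 2.
Starting from 1 we can reach 1, 4, 5, 7, 8, 9, 10, 12. That is one component of size 8.
Total: 4 components.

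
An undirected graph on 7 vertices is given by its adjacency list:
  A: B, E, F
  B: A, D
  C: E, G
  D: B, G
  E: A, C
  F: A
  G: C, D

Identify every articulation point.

A

Removing A increases the component count from 1 to 2, so A is a cut vertex.
By contrast removing D leaves 1 component; it is not a cut vertex. No other vertex is a cut vertex either.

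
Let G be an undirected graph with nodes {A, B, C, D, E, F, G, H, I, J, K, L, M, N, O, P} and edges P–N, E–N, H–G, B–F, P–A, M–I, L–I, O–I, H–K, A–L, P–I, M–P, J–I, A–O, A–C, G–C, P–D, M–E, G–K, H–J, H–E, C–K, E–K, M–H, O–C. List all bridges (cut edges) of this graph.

The edges on the cycle M-P-A-L-I-M are not bridges since each lies on that cycle.
But removing B–F disconnects B from F; removing D–P disconnects D from P — these are bridges.

B-F, D-P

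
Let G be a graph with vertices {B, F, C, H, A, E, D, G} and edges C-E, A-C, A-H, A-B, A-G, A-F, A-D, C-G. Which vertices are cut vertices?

Removing A increases the component count from 1 to 5, so A is a cut vertex.
Removing C increases the component count from 1 to 2, so C is a cut vertex.
By contrast removing B leaves 1 component; it is not a cut vertex. No other vertex is a cut vertex either.

A, C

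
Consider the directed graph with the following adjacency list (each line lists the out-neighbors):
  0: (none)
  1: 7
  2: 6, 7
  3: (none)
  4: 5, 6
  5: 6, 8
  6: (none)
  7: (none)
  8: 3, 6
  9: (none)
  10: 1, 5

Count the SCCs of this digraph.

11

{2} is an SCC by itself.
{0} is an SCC by itself.
{3} is an SCC by itself.
{8} is an SCC by itself.
{4} is an SCC by itself.
(and 6 more singleton SCCs)
That gives 11 strongly connected components.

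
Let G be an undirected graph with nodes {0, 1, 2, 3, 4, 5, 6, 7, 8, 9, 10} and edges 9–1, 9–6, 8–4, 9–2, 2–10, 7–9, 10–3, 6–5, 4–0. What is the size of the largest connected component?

8

Starting from 0 we can reach 0, 4, 8. That is one component of size 3.
Starting from 1 we can reach 1, 2, 3, 5, 6, 7, 9, 10. That is one component of size 8.
The largest has 8 vertices.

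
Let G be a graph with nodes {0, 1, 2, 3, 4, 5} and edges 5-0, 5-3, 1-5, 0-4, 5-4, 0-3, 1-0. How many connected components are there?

2 is isolated — a component by itself.
Starting from 0 we can reach 0, 1, 3, 4, 5. That is one component of size 5.
Total: 2 components.

2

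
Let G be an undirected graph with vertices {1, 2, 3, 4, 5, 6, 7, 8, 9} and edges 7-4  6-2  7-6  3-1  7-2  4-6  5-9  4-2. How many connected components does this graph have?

4

8 is isolated — a component by itself.
Starting from 5 we can reach 5, 9. That is one component of size 2.
Starting from 1 we can reach 1, 3. That is one component of size 2.
Starting from 2 we can reach 2, 4, 6, 7. That is one component of size 4.
Total: 4 components.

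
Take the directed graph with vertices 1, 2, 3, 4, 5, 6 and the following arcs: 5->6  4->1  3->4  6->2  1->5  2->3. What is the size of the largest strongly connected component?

6

{1, 2, 3, 4, 5, 6} are all mutually reachable — one SCC of size 6.
The largest has 6 vertices.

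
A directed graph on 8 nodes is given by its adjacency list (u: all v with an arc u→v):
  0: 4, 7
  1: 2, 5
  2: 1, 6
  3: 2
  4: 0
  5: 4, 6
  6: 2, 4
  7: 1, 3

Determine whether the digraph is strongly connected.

From 7 we can reach every vertex (0, 1, 2, 3, 4, 5, 6, 7), and every vertex can reach 7 (0, 1, 2, 3, 4, 5, 6, 7). So the whole graph is one strongly connected component.

Yes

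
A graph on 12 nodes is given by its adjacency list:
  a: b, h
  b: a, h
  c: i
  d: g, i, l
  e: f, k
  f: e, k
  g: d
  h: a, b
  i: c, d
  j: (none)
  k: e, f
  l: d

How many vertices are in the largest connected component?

j is isolated — a component by itself.
Starting from e we can reach e, f, k. That is one component of size 3.
Starting from a we can reach a, b, h. That is one component of size 3.
Starting from c we can reach c, d, g, i, l. That is one component of size 5.
The largest has 5 vertices.

5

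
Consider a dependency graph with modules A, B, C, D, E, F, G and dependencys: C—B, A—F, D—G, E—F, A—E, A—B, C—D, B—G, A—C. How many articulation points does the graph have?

1

Removing A increases the component count from 1 to 2, so A is a cut vertex.
By contrast removing E leaves 1 component; it is not a cut vertex. No other vertex is a cut vertex either.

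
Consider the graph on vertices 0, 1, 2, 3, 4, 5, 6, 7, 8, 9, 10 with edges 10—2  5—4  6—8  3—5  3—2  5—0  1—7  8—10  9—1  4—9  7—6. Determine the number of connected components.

Starting from 0 we can reach 0, 1, 2, 3, 4, 5, 6, 7, 8, 9, 10. That is one component of size 11.
Total: 1 component.

1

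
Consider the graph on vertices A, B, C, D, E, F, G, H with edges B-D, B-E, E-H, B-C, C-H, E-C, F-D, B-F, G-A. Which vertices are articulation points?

B

Removing B increases the component count from 2 to 3, so B is a cut vertex.
By contrast removing C leaves 2 components; it is not a cut vertex. No other vertex is a cut vertex either.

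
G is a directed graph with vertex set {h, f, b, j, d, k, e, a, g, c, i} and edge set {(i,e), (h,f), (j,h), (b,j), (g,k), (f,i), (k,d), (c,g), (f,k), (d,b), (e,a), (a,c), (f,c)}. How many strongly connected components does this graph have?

{a, b, c, d, e, f, g, h, i, j, k} are all mutually reachable — one SCC of size 11.
That gives 1 strongly connected component.

1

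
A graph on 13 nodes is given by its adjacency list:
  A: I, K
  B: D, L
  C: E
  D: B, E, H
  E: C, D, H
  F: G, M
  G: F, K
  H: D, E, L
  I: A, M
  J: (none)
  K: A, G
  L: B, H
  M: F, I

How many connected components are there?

3

J is isolated — a component by itself.
Starting from A we can reach A, F, G, I, K, M. That is one component of size 6.
Starting from B we can reach B, C, D, E, H, L. That is one component of size 6.
Total: 3 components.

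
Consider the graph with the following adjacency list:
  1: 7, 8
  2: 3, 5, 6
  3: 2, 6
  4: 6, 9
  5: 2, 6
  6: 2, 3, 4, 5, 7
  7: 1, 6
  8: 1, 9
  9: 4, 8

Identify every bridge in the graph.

The edges on the cycle 6-5-2-6 are not bridges since each lies on that cycle.
Every edge lies on some cycle, so there are no bridges.

none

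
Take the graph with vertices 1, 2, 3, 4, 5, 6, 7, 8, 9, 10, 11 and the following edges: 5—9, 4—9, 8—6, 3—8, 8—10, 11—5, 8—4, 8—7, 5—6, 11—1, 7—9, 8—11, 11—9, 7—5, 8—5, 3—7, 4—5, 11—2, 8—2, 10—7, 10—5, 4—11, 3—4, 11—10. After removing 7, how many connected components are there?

With 7 gone, the remaining components are: {1, 2, 3, 4, 5, 6, 8, 9, 10, 11}.
That is 1 component.

1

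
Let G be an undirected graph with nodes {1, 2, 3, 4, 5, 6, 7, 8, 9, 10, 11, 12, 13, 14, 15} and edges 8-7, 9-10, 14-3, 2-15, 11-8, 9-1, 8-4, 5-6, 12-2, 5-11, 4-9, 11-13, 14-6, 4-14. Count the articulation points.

6

Removing 2 increases the component count from 2 to 3, so 2 is a cut vertex.
Removing 4 increases the component count from 2 to 3, so 4 is a cut vertex.
Removing 8 increases the component count from 2 to 3, so 8 is a cut vertex.
Likewise 9, 11, 14 are cut vertices.
By contrast removing 6 leaves 2 components; it is not a cut vertex. No other vertex is a cut vertex either.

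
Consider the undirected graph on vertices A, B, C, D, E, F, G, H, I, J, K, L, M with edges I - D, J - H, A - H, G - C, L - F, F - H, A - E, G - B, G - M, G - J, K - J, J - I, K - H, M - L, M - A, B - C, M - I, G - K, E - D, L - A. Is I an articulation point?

Deleting I leaves 1 component (was 1) (its neighbors D, J, M remain connected to each other), so I is not a cut vertex.

No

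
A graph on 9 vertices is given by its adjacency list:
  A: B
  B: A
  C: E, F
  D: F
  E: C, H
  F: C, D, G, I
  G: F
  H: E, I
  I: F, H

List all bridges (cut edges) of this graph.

A-B, D-F, F-G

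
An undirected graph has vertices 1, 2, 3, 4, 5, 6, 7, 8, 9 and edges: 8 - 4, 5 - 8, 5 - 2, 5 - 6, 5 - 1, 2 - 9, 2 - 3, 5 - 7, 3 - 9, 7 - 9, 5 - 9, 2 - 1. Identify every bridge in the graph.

4-8, 5-6, 5-8

The edges on the cycle 5-2-3-9-7-5 are not bridges since each lies on that cycle.
But removing 8 - 5 disconnects 8 from 5; removing 4 - 8 disconnects 4 from 8; removing 6 - 5 disconnects 6 from 5 — these are bridges.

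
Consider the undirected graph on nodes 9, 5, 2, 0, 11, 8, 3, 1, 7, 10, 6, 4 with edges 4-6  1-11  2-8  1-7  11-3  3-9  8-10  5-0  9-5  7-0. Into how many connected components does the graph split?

3

Starting from 4 we can reach 4, 6. That is one component of size 2.
Starting from 2 we can reach 2, 8, 10. That is one component of size 3.
Starting from 0 we can reach 0, 1, 3, 5, 7, 9, 11. That is one component of size 7.
Total: 3 components.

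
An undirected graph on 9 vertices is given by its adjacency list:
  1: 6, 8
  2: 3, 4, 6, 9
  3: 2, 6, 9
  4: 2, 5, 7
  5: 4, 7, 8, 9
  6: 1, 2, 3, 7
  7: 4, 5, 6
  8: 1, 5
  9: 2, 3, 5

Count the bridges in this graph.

The edges on the cycle 9-5-7-6-2-9 are not bridges since each lies on that cycle.
Every edge lies on some cycle, so there are no bridges.

0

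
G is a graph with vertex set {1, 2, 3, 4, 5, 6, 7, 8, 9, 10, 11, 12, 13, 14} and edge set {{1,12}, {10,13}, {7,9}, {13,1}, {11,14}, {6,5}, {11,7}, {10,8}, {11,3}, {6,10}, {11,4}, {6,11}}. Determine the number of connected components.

2 is isolated — a component by itself.
Starting from 1 we can reach 1, 3, 4, 5, 6, 7, 8, 9, 10, 11, 12, 13, 14. That is one component of size 13.
Total: 2 components.

2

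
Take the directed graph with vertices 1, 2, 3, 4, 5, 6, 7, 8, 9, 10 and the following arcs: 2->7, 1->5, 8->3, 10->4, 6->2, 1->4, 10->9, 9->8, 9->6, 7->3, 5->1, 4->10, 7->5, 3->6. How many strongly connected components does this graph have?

1

{1, 2, 3, 4, 5, 6, 7, 8, 9, 10} are all mutually reachable — one SCC of size 10.
That gives 1 strongly connected component.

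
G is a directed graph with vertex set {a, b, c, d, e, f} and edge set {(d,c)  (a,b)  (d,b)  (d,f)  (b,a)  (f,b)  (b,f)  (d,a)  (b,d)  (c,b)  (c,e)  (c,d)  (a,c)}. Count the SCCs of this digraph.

{a, b, c, d, f} are all mutually reachable — one SCC of size 5.
{e} is an SCC by itself.
That gives 2 strongly connected components.

2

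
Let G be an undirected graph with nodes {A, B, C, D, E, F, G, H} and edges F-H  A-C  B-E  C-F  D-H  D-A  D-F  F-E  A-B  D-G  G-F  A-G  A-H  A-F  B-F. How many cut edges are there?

0

The edges on the cycle A-C-F-B-A are not bridges since each lies on that cycle.
Every edge lies on some cycle, so there are no bridges.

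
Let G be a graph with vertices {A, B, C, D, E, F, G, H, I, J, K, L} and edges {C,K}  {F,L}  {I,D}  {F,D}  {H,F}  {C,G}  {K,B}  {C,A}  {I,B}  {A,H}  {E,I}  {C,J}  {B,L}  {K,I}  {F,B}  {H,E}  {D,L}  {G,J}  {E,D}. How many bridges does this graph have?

0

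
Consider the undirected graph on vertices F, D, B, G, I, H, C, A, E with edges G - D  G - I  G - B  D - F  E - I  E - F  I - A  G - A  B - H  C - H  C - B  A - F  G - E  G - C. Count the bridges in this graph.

The edges on the cycle G-E-I-G are not bridges since each lies on that cycle.
Every edge lies on some cycle, so there are no bridges.

0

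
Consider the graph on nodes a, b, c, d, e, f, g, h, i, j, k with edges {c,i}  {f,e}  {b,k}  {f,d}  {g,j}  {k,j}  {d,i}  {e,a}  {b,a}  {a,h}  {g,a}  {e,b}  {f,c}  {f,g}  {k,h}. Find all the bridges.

none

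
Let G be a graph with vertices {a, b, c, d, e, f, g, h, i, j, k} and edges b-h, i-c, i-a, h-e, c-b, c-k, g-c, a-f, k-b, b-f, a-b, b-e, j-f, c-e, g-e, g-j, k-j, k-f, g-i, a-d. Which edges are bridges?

a-d

The edges on the cycle g-i-a-b-k-c-g are not bridges since each lies on that cycle.
But removing d-a disconnects d from a — this is a bridge.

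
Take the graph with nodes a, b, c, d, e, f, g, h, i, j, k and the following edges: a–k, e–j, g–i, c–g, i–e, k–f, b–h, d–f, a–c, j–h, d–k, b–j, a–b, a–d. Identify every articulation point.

a

Removing a increases the component count from 1 to 2, so a is a cut vertex.
By contrast removing g leaves 1 component; it is not a cut vertex. No other vertex is a cut vertex either.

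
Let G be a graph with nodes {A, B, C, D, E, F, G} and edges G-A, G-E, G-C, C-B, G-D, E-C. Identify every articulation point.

C, G

Removing C increases the component count from 2 to 3, so C is a cut vertex.
Removing G increases the component count from 2 to 4, so G is a cut vertex.
By contrast removing E leaves 2 components; it is not a cut vertex. No other vertex is a cut vertex either.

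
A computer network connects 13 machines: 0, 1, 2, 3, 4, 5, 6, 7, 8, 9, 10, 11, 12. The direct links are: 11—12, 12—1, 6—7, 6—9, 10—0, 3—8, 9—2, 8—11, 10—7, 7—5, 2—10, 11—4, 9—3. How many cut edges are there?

8

The edges on the cycle 6-9-2-10-7-6 are not bridges since each lies on that cycle.
But removing 11—4 disconnects 11 from 4; removing 12—1 disconnects 12 from 1; removing 7—5 disconnects 7 from 5; removing 3—8 disconnects 3 from 8 — these are bridges.
In total 8 edges are bridges.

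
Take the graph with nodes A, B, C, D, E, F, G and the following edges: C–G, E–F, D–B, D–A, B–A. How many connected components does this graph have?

Starting from C we can reach C, G. That is one component of size 2.
Starting from E we can reach E, F. That is one component of size 2.
Starting from A we can reach A, B, D. That is one component of size 3.
Total: 3 components.

3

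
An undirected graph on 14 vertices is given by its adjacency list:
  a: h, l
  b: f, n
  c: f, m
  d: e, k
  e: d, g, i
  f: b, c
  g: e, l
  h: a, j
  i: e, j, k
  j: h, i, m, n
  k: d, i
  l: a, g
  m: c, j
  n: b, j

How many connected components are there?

Starting from a we can reach a, b, c, d, e, f, g, h, i, j, k, l, m, n. That is one component of size 14.
Total: 1 component.

1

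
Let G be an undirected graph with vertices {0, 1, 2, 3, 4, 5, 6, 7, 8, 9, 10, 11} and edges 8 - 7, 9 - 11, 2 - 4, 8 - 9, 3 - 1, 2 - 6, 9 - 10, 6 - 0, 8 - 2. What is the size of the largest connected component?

9

5 is isolated — a component by itself.
Starting from 1 we can reach 1, 3. That is one component of size 2.
Starting from 0 we can reach 0, 2, 4, 6, 7, 8, 9, 10, 11. That is one component of size 9.
The largest has 9 vertices.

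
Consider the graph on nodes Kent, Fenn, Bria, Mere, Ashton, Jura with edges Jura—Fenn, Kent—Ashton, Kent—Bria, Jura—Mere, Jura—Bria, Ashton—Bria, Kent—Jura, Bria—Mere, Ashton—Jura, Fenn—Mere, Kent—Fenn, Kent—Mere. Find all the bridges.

none

The edges on the cycle Jura-Fenn-Mere-Jura are not bridges since each lies on that cycle.
Every edge lies on some cycle, so there are no bridges.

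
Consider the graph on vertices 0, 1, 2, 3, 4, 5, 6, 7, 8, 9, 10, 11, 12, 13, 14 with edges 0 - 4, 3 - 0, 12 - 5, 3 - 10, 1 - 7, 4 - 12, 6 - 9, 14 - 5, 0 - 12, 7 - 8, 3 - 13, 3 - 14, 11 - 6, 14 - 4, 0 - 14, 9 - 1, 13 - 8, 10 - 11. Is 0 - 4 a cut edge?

No

After removing 0 - 4, the path 0-14-4 still connects them, so the edge is not a bridge.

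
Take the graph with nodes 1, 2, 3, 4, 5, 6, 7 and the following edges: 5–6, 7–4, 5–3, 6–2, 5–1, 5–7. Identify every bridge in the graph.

1-5, 2-6, 3-5, 4-7, 5-6, 5-7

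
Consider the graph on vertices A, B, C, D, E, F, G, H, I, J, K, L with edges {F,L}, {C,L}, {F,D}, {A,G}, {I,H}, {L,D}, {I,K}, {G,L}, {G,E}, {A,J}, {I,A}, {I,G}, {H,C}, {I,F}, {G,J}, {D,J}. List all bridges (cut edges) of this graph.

The edges on the cycle I-F-L-C-H-I are not bridges since each lies on that cycle.
But removing K—I disconnects K from I; removing G—E disconnects G from E — these are bridges.

E-G, I-K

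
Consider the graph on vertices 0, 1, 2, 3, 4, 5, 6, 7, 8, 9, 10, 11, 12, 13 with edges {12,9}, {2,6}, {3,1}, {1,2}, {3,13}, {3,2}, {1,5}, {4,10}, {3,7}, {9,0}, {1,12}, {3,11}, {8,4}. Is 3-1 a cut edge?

No

After removing 3-1, the path 3-2-1 still connects them, so the edge is not a bridge.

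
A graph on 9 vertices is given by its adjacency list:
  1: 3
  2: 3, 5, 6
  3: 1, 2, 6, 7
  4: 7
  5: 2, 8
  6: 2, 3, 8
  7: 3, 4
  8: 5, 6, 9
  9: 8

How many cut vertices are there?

Removing 3 increases the component count from 1 to 3, so 3 is a cut vertex.
Removing 7 increases the component count from 1 to 2, so 7 is a cut vertex.
Removing 8 increases the component count from 1 to 2, so 8 is a cut vertex.
By contrast removing 6 leaves 1 component; it is not a cut vertex. No other vertex is a cut vertex either.

3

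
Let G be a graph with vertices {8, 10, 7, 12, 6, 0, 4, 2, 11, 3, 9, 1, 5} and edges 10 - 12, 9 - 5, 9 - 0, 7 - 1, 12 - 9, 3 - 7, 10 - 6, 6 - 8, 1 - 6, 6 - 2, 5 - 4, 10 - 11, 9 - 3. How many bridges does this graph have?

6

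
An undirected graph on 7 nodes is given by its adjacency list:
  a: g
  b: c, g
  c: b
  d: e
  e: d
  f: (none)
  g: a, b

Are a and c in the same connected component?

Yes

From a we can reach a, b, c, g, which includes c.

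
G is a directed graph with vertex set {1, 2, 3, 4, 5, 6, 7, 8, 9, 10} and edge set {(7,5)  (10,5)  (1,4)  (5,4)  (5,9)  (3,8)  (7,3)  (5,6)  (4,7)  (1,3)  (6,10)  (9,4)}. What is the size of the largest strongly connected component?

6

{4, 5, 6, 7, 9, 10} are all mutually reachable — one SCC of size 6.
{1} is an SCC by itself.
{2} is an SCC by itself.
{3} is an SCC by itself.
{8} is an SCC by itself.
The largest has 6 vertices.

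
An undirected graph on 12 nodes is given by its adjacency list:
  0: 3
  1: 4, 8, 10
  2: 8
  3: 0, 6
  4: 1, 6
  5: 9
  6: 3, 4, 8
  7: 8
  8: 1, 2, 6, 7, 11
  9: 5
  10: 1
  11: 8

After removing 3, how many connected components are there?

With 3 gone, the remaining components are: {0}; {5, 9}; {1, 2, 4, 6, 7, 8, 10, 11}.
That is 3 components.

3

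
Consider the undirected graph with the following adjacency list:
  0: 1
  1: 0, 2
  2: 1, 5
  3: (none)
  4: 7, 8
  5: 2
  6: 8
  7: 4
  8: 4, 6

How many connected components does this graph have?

3 is isolated — a component by itself.
Starting from 4 we can reach 4, 6, 7, 8. That is one component of size 4.
Starting from 0 we can reach 0, 1, 2, 5. That is one component of size 4.
Total: 3 components.

3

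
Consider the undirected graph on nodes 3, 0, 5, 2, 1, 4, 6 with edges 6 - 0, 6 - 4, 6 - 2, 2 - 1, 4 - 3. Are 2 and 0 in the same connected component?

Yes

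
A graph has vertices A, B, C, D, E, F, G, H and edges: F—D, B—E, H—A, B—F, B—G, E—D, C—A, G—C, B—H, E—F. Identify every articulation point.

B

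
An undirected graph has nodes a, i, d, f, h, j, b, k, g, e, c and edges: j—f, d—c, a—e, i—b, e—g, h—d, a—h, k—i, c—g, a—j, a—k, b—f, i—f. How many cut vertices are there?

1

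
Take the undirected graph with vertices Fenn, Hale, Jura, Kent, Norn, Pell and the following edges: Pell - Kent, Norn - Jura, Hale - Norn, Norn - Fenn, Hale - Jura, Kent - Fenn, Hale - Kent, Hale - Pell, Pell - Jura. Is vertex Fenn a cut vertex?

Deleting Fenn leaves 1 component (was 1) (its neighbors Kent, Norn remain connected to each other), so Fenn is not a cut vertex.

No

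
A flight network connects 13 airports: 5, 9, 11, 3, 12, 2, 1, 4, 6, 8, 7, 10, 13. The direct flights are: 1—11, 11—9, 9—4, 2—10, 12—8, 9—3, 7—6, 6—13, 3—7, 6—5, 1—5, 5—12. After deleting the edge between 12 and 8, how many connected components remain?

Before removal there are 2 components.
12—8 is a bridge — removing it separates 12's side from 8's side.
After removal: 3 components.

3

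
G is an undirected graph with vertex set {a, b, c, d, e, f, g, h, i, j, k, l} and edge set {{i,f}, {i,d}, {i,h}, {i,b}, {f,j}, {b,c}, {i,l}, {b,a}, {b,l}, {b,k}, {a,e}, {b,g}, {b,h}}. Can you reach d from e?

Yes

From e we can reach a, b, c, d, e, f, g, h, i, j, k, l, which includes d.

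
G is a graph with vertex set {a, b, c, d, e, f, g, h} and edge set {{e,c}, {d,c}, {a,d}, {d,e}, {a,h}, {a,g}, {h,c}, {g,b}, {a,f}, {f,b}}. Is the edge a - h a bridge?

No

After removing a - h, the path a-d-c-h still connects them, so the edge is not a bridge.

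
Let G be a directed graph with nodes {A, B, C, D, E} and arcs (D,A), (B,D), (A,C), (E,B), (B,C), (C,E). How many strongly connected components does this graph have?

{A, B, C, D, E} are all mutually reachable — one SCC of size 5.
That gives 1 strongly connected component.

1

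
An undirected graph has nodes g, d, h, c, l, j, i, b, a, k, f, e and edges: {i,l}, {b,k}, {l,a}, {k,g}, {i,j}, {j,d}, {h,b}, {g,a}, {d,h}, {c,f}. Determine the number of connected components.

3

e is isolated — a component by itself.
Starting from c we can reach c, f. That is one component of size 2.
Starting from a we can reach a, b, d, g, h, i, j, k, l. That is one component of size 9.
Total: 3 components.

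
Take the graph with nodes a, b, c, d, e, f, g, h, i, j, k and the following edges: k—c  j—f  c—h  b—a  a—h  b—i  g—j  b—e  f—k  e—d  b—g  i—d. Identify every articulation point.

Removing b increases the component count from 1 to 2, so b is a cut vertex.
By contrast removing k leaves 1 component; it is not a cut vertex. No other vertex is a cut vertex either.

b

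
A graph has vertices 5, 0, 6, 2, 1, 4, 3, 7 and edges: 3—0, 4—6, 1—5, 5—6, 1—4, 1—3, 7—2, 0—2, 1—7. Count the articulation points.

1

Removing 1 increases the component count from 1 to 2, so 1 is a cut vertex.
By contrast removing 0 leaves 1 component; it is not a cut vertex. No other vertex is a cut vertex either.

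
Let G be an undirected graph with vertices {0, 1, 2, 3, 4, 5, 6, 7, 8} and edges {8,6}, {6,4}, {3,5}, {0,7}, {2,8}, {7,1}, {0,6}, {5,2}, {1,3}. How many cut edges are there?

1

The edges on the cycle 0-7-1-3-5-2-8-6-0 are not bridges since each lies on that cycle.
But removing 4—6 disconnects 4 from 6 — this is a bridge.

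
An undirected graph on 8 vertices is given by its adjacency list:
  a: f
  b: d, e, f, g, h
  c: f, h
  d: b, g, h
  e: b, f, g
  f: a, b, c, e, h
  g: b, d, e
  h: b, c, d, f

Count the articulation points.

1

Removing f increases the component count from 1 to 2, so f is a cut vertex.
By contrast removing d leaves 1 component; it is not a cut vertex. No other vertex is a cut vertex either.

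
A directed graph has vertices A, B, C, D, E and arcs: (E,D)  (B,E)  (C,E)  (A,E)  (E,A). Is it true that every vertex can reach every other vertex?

No

There is no directed path from A to C, so the graph is not strongly connected.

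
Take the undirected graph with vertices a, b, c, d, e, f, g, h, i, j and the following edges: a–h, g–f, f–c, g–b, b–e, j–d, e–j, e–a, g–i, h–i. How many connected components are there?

Starting from a we can reach a, b, c, d, e, f, g, h, i, j. That is one component of size 10.
Total: 1 component.

1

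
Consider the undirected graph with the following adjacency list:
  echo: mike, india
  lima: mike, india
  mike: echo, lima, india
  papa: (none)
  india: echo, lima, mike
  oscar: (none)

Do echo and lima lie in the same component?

Yes

From echo we can reach echo, lima, mike, india, which includes lima.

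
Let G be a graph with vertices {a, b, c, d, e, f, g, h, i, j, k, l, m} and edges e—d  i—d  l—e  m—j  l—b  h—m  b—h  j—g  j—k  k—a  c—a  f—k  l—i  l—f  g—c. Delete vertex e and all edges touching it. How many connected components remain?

With e gone, the remaining components are: {a, b, c, d, f, g, h, i, j, k, l, m}.
That is 1 component.

1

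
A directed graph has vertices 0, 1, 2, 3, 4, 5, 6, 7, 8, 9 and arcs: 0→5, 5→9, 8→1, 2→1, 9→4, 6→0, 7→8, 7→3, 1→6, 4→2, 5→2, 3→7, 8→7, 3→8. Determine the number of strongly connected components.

{0, 1, 2, 4, 5, 6, 9} are all mutually reachable — one SCC of size 7.
{3, 7, 8} are all mutually reachable — one SCC of size 3.
That gives 2 strongly connected components.

2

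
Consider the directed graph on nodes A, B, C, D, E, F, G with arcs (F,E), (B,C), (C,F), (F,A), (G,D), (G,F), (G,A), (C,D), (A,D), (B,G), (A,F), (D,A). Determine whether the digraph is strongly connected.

No

There is no directed path from D to B, so the graph is not strongly connected.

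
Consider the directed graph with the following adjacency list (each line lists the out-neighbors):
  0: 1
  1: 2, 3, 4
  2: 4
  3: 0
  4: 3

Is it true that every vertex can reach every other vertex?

Yes

From 0 we can reach every vertex (0, 1, 2, 3, 4), and every vertex can reach 0 (0, 1, 2, 3, 4). So the whole graph is one strongly connected component.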